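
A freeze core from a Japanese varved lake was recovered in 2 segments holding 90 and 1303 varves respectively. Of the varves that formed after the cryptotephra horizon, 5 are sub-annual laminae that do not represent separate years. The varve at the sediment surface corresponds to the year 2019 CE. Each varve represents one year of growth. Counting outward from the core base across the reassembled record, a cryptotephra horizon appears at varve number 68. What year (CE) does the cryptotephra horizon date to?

699 CE

Total varves = 90 + 1303 = 1393.
The cryptotephra horizon sits at varve 68 from the core base, so 1393 − 68 = 1325 varves formed after it.
1325 − 5 false = 1320 true varves after the cryptotephra horizon.
2019 − 1320 = 699 CE.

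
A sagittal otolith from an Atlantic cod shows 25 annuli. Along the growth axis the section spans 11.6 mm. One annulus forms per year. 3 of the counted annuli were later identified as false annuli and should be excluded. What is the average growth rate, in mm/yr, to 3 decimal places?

After corrections the count is 25 − 3 = 22 annuli.
Mean rate = 11.6 mm / 22 years ≈ 0.527 mm/yr.

0.527 mm/yr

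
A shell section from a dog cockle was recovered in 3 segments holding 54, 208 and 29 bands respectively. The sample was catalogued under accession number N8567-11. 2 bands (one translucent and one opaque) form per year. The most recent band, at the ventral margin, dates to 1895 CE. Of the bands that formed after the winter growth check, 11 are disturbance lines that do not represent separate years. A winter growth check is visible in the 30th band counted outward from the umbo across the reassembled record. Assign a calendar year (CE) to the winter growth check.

1770 CE

Total bands = 54 + 208 + 29 = 291.
291 − 30 = 261 bands lie beyond the winter growth check toward the ventral margin.
261 − 11 false = 250 true bands after the winter growth check.
250 bands at 2 per year is 250 / 2 = 125 years.
1895 − 125 = 1770 CE.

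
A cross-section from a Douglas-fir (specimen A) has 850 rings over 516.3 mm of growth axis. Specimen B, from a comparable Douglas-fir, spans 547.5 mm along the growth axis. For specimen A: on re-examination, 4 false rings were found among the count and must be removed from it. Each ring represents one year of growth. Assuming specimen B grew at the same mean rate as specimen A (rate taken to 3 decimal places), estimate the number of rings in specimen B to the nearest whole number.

898 rings

Specimen A: adjusted count: 850 − 4 = 846 rings.
A: Extension rate ≈ 516.3 / 846 = 0.610 mm per year.
B spans 547.5 / 0.610 = 897.54 years ≈ 898 rings.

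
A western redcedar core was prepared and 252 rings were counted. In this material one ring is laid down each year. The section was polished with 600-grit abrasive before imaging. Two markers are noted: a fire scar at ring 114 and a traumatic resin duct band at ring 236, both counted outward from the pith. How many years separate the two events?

236 − 114 = 122 rings lie between the two events.
At one ring per year, 122 years elapsed between them.

122 years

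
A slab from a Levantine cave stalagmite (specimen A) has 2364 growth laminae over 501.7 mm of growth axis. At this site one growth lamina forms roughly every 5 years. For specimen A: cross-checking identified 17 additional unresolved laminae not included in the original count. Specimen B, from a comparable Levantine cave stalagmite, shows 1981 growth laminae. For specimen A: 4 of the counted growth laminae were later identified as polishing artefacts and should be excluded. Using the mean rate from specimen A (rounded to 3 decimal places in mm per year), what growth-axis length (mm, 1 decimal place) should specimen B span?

416.0 mm

Specimen A: correcting the raw count gives 2364 − 4 + 17 = 2377 true growth laminae.
Specimen A: at 5 years per growth lamina, 2377 × 5 = 11885 years.
A: 501.7 mm over 11885 years gives 501.7 / 11885 ≈ 0.042 mm/year.
Specimen B: multiplying by 5 years per growth lamina: 1981 × 5 = 9905 years. For B, 0.042 mm/year × 9905 years = 416.0 mm.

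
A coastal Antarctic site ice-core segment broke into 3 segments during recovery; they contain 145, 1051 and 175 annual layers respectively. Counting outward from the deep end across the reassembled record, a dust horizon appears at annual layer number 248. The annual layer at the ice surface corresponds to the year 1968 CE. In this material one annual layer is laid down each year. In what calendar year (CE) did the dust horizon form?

Total annual layers = 145 + 1051 + 175 = 1371.
1371 − 248 = 1123 annual layers lie beyond the dust horizon toward the ice surface.
1968 − 1123 = 845 CE.

845 CE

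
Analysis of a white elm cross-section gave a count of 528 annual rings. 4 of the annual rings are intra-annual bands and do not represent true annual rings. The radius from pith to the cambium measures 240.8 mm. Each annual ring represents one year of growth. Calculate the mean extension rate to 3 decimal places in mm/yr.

0.460 mm/yr

True annual ring count = 528 − 4 = 524.
Extension rate ≈ 240.8 / 524 = 0.460 mm/yr.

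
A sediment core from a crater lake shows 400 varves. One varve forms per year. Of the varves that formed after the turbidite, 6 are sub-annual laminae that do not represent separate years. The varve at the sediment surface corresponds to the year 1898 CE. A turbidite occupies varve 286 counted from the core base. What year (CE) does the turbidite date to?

The turbidite sits at varve 286 from the core base, so 400 − 286 = 114 varves formed after it.
Removing the 6 false varves leaves 114 − 6 = 108 true varves beyond the turbidite.
Counting back 108 years from 1898 CE places the turbidite in 1898 − 108 = 1790 CE.

1790 CE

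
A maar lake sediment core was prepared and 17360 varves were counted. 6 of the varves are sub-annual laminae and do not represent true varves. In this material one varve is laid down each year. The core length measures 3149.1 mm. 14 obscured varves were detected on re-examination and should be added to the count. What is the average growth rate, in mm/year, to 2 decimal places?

Adjusted count: 17360 − 6 + 14 = 17368 varves.
Extension rate ≈ 3149.1 / 17368 = 0.18 mm/year.

0.18 mm/year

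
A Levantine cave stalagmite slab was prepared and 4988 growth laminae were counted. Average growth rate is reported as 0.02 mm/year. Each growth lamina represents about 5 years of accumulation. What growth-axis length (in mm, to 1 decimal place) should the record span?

498.8 mm

At 5 years per growth lamina, 4988 × 5 = 24940 years.
24940 years at 0.02 mm/year gives 0.02 × 24940 = 498.8 mm.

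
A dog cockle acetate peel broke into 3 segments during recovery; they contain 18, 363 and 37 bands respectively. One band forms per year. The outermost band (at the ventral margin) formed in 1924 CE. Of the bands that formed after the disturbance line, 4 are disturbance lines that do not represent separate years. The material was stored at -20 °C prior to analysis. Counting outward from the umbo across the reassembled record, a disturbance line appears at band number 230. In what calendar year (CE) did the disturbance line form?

Total bands = 18 + 363 + 37 = 418.
Between band 230 and the ventral margin there are 418 − 230 = 188 bands.
Removing the 4 false bands leaves 188 − 4 = 184 true bands beyond the disturbance line.
The band at the ventral margin is 1924 CE, so the disturbance line dates to 1924 − 184 = 1740 CE.

1740 CE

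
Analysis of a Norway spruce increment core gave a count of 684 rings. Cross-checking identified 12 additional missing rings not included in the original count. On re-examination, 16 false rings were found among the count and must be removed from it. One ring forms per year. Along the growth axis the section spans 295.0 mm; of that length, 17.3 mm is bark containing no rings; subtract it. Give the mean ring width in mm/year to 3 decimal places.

0.408 mm/year

Correcting the raw count gives 684 − 16 + 12 = 680 true rings.
Removing the 17.3 mm offcut leaves 295.0 − 17.3 = 277.7 mm.
Mean rate = 277.7 mm / 680 years ≈ 0.408 mm/year.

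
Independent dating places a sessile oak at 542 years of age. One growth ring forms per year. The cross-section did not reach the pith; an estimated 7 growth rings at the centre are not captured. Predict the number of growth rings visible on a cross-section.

535 growth rings

At one growth ring per year, 542 years correspond to 542 growth rings.
542 − 7 missed = 535 growth rings expected in the prepared section.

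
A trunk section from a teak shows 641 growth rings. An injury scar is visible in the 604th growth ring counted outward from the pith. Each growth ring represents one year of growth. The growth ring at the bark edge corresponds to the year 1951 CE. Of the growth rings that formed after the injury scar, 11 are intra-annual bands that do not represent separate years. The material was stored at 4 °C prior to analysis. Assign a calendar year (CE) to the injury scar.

1925 CE

641 − 604 = 37 growth rings lie beyond the injury scar toward the bark edge.
Excluding 11 false growth rings: 37 − 11 = 26.
Counting back 26 years from 1951 CE places the injury scar in 1951 − 26 = 1925 CE.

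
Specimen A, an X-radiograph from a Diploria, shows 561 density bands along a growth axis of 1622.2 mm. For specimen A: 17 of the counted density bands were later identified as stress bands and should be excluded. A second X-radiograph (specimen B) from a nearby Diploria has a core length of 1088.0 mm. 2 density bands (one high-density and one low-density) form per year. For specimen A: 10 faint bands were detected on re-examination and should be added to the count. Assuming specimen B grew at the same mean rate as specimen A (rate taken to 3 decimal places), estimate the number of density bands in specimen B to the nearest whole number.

Specimen A: correcting the raw count gives 561 − 17 + 10 = 554 true density bands.
Specimen A: with 2 density bands per year, 554 / 2 = 277 years.
A: 1622.2 mm over 277 years gives 1622.2 / 277 ≈ 5.856 mm per year.
B spans 1088.0 / 5.856 = 185.79 years; at 2 density bands per year that is 185.79 × 2 ≈ 372 density bands.

372 density bands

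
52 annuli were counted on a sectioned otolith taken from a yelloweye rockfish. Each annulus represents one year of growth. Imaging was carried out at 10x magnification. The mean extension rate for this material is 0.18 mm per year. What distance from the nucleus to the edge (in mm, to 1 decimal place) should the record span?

9.4 mm

The record spans 52 years at 0.18 mm per year.
Predicted length = 0.18 mm/year × 52 years = 9.4 mm.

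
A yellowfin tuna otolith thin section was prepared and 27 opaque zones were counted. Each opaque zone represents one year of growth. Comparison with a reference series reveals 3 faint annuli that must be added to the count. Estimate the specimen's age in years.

After corrections the count is 27 + 3 = 30 opaque zones.
One opaque zone per year makes the duration 30 years.

30 yr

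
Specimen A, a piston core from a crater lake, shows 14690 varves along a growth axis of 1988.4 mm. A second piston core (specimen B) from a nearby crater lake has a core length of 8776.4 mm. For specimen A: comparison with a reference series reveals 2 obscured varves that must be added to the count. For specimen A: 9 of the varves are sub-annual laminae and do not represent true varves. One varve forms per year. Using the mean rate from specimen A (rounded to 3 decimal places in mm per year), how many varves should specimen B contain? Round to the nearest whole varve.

Specimen A: after corrections the count is 14690 − 9 + 2 = 14683 varves.
A: Extension rate ≈ 1988.4 / 14683 = 0.135 mm/year.
For B, 8776.4 / 0.135 = 65010.37 years ≈ 65010 varves.

65010 varves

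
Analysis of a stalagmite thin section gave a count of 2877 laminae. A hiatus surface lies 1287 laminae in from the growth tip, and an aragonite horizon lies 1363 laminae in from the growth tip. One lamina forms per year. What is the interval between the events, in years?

76 yr

The two markers are separated by 1363 − 1287 = 76 laminae.
One lamina per year makes the interval 76 years.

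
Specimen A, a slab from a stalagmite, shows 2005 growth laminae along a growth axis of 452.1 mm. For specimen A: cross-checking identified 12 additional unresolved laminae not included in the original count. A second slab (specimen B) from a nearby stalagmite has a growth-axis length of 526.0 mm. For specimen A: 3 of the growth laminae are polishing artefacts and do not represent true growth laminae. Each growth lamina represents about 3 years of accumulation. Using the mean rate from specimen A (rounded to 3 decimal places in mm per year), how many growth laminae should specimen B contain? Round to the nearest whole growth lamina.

2338 growth laminae

Specimen A: after corrections the count is 2005 − 3 + 12 = 2014 growth laminae.
Specimen A: 2014 growth laminae at 3 years each span 2014 × 3 = 6042 years.
A: Extension rate ≈ 452.1 / 6042 = 0.075 mm/year.
For B, 526.0 / 0.075 = 7013.33 years; at 3 years per growth lamina that is 7013.33 / 3 ≈ 2338 growth laminae.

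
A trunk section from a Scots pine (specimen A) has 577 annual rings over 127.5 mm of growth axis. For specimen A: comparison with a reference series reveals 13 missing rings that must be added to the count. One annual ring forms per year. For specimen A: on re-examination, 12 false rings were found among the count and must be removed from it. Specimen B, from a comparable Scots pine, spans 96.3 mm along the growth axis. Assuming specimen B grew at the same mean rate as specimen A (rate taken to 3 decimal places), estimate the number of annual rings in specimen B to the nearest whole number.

436 annual rings

Specimen A: adjusted count: 577 − 12 + 13 = 578 annual rings.
A: 127.5 mm over 578 years gives 127.5 / 578 ≈ 0.221 mm/yr.
B spans 96.3 / 0.221 = 435.75 years ≈ 436 annual rings.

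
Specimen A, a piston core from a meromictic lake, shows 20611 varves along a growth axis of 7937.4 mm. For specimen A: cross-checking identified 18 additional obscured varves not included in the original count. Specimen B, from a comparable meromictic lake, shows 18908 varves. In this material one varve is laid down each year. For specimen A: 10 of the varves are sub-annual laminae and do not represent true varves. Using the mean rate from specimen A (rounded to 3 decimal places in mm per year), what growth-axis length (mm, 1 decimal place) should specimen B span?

Specimen A: correcting the raw count gives 20611 − 10 + 18 = 20619 true varves.
A: Extension rate ≈ 7937.4 / 20619 = 0.385 mm/yr.
For B, 0.385 mm/year × 18908 years = 7279.6 mm.

7279.6 mm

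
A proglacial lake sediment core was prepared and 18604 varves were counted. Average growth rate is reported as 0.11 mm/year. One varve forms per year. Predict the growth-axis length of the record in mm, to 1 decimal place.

2046.4 mm

The record spans 18604 years at 0.11 mm per year.
18604 years at 0.11 mm/year gives 0.11 × 18604 = 2046.4 mm.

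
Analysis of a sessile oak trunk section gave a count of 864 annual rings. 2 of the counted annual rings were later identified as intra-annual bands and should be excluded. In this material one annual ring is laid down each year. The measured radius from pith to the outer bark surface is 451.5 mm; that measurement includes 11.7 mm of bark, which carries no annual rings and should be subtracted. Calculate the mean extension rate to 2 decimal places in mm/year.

True annual ring count = 864 − 2 = 862.
The growth record spans 451.5 − 11.7 = 439.8 mm.
Mean rate = 439.8 mm / 862 years ≈ 0.51 mm/year.

0.51 mm/year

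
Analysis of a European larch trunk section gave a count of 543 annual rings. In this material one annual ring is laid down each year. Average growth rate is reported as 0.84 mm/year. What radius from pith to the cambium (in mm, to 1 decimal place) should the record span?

543 years of growth are recorded.
Length ≈ 0.84 × 543 = 456.1 mm.

456.1 mm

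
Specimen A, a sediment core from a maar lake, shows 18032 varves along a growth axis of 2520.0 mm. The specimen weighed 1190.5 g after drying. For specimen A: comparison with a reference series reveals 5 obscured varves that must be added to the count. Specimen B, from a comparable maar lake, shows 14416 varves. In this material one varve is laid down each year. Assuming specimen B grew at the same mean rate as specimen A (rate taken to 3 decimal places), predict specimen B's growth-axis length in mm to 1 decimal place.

2018.2 mm

Specimen A: adjusted count: 18032 + 5 = 18037 varves.
A: Mean rate = 2520.0 mm / 18037 years ≈ 0.140 mm/yr.
Length of B = 0.140 × 14416 = 2018.2 mm.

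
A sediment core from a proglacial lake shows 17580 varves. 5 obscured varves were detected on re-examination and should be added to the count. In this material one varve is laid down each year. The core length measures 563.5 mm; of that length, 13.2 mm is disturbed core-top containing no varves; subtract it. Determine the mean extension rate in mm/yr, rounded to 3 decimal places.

0.031 mm/yr

True varve count = 17580 + 5 = 17585.
The growth record spans 563.5 − 13.2 = 550.3 mm.
550.3 mm over 17585 years gives 550.3 / 17585 ≈ 0.031 mm/yr.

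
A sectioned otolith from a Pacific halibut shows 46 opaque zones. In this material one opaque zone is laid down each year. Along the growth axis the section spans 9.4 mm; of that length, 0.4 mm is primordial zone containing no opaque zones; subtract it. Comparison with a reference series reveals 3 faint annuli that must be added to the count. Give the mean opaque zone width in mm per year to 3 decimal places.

0.184 mm per year

Correcting the raw count gives 46 + 3 = 49 true opaque zones.
Net length = 9.4 − 0.4 = 9.0 mm.
Extension rate ≈ 9.0 / 49 = 0.184 mm per year.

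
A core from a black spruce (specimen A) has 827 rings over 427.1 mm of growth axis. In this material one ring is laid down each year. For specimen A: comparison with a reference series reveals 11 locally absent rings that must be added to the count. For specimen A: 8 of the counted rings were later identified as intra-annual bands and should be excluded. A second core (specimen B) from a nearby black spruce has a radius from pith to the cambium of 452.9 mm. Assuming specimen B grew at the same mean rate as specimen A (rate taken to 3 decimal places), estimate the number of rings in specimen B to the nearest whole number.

879 rings

Specimen A: adjusted count: 827 − 8 + 11 = 830 rings.
A: Mean rate = 427.1 mm / 830 years ≈ 0.515 mm per year.
Specimen B: 452.9 mm / 0.515 mm per year = 879.42 years ≈ 879 rings.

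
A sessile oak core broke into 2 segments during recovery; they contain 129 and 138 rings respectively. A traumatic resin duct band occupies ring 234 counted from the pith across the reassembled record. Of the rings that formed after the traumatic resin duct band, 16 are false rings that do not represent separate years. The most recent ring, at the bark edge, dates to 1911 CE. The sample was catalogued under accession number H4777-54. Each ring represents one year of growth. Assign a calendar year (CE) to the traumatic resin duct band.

1894 CE

Total rings = 129 + 138 = 267.
Between ring 234 and the bark edge there are 267 − 234 = 33 rings.
33 − 16 false = 17 true rings after the traumatic resin duct band.
The ring at the bark edge is 1911 CE, so the traumatic resin duct band dates to 1911 − 17 = 1894 CE.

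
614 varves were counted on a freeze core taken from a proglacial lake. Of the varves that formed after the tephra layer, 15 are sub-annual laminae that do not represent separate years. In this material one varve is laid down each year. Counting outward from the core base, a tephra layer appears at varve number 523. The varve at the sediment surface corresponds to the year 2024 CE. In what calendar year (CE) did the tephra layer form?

1948 CE

The tephra layer sits at varve 523 from the core base, so 614 − 523 = 91 varves formed after it.
Excluding 15 false varves: 91 − 15 = 76.
2024 − 76 = 1948 CE.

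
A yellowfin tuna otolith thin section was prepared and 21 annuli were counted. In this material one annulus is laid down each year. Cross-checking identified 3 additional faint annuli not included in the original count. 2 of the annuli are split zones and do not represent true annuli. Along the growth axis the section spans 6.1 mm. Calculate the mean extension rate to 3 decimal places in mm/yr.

After corrections the count is 21 − 2 + 3 = 22 annuli.
Extension rate ≈ 6.1 / 22 = 0.277 mm/yr.

0.277 mm/yr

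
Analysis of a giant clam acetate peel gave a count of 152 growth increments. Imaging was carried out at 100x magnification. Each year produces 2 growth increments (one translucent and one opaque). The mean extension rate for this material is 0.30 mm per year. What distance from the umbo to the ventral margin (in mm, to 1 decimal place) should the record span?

Dividing by 2 growth increments per year: 152 / 2 = 76 years.
76 years at 0.30 mm/year gives 0.30 × 76 = 22.8 mm.

22.8 mm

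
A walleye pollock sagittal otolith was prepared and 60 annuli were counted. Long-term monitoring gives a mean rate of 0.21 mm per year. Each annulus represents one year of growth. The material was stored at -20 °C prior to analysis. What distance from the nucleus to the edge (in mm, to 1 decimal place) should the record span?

12.6 mm

The record spans 60 years at 0.21 mm per year.
Predicted length = 0.21 mm/year × 60 years = 12.6 mm.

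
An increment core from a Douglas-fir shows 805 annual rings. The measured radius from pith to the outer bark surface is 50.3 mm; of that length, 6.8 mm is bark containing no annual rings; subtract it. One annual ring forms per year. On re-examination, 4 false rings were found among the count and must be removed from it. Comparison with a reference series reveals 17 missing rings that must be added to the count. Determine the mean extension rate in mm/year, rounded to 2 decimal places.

0.05 mm/year

Correcting the raw count gives 805 − 4 + 17 = 818 true annual rings.
The growth record spans 50.3 − 6.8 = 43.5 mm.
43.5 mm over 818 years gives 43.5 / 818 ≈ 0.05 mm/year.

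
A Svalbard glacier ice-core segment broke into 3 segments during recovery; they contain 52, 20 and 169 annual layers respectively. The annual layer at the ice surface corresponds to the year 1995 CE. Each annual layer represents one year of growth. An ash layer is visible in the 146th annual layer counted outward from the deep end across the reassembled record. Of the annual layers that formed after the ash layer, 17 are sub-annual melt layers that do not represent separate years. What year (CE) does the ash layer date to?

1917 CE

Total annual layers = 52 + 20 + 169 = 241.
Between annual layer 146 and the ice surface there are 241 − 146 = 95 annual layers.
Removing the 17 false annual layers leaves 95 − 17 = 78 true annual layers beyond the ash layer.
1995 − 78 = 1917 CE.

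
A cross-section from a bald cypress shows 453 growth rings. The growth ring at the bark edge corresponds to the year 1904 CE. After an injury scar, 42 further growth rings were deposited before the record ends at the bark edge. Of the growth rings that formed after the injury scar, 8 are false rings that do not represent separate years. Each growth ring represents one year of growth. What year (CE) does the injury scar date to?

There are 42 growth rings younger than the injury scar.
Excluding 8 false growth rings: 42 − 8 = 34.
Counting back 34 years from 1904 CE places the injury scar in 1904 − 34 = 1870 CE.

1870 CE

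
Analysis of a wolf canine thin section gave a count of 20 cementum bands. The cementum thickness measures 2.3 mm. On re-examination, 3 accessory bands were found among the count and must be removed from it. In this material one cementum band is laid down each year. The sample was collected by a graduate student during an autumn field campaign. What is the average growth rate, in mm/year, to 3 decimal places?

0.135 mm/year

Correcting the raw count gives 20 − 3 = 17 true cementum bands.
Mean rate = 2.3 mm / 17 years ≈ 0.135 mm/year.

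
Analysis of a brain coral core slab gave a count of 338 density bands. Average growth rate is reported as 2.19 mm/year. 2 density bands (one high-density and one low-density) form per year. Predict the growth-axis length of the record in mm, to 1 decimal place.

370.1 mm

338 density bands at 2 per year is 338 / 2 = 169 years.
Length ≈ 2.19 × 169 = 370.1 mm.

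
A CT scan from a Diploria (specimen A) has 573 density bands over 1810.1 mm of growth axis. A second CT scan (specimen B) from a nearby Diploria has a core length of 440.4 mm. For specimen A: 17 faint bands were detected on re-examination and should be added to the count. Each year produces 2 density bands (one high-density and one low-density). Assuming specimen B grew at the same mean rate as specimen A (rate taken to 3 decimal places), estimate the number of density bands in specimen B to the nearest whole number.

144 density bands

Specimen A: adjusted count: 573 + 17 = 590 density bands.
Specimen A: dividing by 2 density bands per year: 590 / 2 = 295 years.
A: Mean rate = 1810.1 mm / 295 years ≈ 6.136 mm/year.
For B, 440.4 / 6.136 = 71.77 years; at 2 density bands per year that is 71.77 × 2 ≈ 144 density bands.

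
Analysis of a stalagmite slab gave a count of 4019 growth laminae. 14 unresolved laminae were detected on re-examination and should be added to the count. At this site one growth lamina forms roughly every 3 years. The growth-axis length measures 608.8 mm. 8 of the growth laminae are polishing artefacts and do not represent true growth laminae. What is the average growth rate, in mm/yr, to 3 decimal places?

0.050 mm/yr

Correcting the raw count gives 4019 − 8 + 14 = 4025 true growth laminae.
At 3 years per growth lamina, 4025 × 3 = 12075 years.
608.8 mm over 12075 years gives 608.8 / 12075 ≈ 0.050 mm/yr.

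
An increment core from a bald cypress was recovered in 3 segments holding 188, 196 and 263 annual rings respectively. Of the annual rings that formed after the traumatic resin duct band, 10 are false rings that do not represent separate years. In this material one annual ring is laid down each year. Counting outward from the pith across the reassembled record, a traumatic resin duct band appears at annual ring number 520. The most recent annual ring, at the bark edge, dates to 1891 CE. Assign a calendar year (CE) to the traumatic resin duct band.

Total annual rings = 188 + 196 + 263 = 647.
Between annual ring 520 and the bark edge there are 647 − 520 = 127 annual rings.
Removing the 10 false annual rings leaves 127 − 10 = 117 true annual rings beyond the traumatic resin duct band.
1891 − 117 = 1774 CE.

1774 CE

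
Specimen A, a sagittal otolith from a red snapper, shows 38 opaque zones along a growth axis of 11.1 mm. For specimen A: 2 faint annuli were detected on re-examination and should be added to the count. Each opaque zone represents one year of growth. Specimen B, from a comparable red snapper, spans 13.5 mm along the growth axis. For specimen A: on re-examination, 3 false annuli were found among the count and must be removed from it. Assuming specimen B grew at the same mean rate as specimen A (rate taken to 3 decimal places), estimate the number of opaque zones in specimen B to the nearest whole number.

45 opaque zones

Specimen A: after corrections the count is 38 − 3 + 2 = 37 opaque zones.
A: Extension rate ≈ 11.1 / 37 = 0.300 mm/yr.
Specimen B: 13.5 mm / 0.300 mm per year = 45.00 years ≈ 45 opaque zones.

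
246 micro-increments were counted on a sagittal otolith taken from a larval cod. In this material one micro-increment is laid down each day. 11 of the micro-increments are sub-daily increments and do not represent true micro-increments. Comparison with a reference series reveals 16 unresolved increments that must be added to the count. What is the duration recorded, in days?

251 days

Adjusted count: 246 − 11 + 16 = 251 micro-increments.
With a one-to-one micro-increment periodicity this is 251 days.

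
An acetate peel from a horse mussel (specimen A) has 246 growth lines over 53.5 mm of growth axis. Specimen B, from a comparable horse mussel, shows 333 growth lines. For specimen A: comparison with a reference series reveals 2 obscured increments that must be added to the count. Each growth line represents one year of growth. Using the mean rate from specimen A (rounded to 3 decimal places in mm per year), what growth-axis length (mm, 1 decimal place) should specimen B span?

71.9 mm

Specimen A: correcting the raw count gives 246 + 2 = 248 true growth lines.
A: Mean rate = 53.5 mm / 248 years ≈ 0.216 mm/year.
For B, 0.216 mm/year × 333 years = 71.9 mm.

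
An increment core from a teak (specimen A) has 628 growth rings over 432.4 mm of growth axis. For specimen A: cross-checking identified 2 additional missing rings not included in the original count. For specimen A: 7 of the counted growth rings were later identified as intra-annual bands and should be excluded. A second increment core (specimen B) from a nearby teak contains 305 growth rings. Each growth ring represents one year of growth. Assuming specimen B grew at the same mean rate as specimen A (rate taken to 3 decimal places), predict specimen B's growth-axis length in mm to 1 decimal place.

Specimen A: correcting the raw count gives 628 − 7 + 2 = 623 true growth rings.
A: 432.4 mm over 623 years gives 432.4 / 623 ≈ 0.694 mm per year.
B's length ≈ 0.694 × 305 = 211.7 mm.

211.7 mm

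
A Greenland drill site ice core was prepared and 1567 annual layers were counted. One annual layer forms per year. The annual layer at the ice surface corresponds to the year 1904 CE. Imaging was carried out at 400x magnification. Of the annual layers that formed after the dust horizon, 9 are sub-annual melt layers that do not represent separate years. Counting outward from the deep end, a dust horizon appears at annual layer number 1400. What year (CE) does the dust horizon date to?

Between annual layer 1400 and the ice surface there are 1567 − 1400 = 167 annual layers.
Excluding 9 false annual layers: 167 − 9 = 158.
The annual layer at the ice surface is 1904 CE, so the dust horizon dates to 1904 − 158 = 1746 CE.

1746 CE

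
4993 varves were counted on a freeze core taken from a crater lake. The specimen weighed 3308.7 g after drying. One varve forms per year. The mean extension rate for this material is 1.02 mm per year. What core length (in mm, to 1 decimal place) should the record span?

5092.9 mm

4993 years of growth are recorded.
Length ≈ 1.02 × 4993 = 5092.9 mm.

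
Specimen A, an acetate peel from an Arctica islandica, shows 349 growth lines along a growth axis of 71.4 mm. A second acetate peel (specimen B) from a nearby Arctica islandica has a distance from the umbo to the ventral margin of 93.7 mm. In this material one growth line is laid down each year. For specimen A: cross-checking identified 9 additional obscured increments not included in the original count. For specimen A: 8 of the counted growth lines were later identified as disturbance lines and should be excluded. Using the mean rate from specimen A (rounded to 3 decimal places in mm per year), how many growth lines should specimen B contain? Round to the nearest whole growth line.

459 growth lines

Specimen A: adjusted count: 349 − 8 + 9 = 350 growth lines.
A: Mean rate = 71.4 mm / 350 years ≈ 0.204 mm per year.
B spans 93.7 / 0.204 = 459.31 years ≈ 459 growth lines.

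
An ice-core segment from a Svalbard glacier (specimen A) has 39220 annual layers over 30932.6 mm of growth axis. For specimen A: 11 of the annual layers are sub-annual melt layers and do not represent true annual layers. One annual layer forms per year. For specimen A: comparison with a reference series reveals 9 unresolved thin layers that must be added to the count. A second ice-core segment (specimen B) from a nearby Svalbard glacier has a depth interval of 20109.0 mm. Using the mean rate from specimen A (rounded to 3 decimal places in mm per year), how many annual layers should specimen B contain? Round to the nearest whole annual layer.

Specimen A: true annual layer count = 39220 − 11 + 9 = 39218.
A: 30932.6 mm over 39218 years gives 30932.6 / 39218 ≈ 0.789 mm/yr.
Specimen B: 20109.0 mm / 0.789 mm per year = 25486.69 years ≈ 25487 annual layers.

25487 annual layers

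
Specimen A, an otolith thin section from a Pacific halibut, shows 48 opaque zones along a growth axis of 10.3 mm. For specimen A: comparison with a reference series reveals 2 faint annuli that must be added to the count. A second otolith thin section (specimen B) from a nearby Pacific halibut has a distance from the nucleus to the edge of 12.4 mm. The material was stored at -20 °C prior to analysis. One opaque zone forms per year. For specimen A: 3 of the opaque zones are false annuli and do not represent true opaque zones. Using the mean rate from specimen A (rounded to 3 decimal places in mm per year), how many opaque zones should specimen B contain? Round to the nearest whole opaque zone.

Specimen A: adjusted count: 48 − 3 + 2 = 47 opaque zones.
A: Mean rate = 10.3 mm / 47 years ≈ 0.219 mm per year.
B spans 12.4 / 0.219 = 56.62 years ≈ 57 opaque zones.

57 opaque zones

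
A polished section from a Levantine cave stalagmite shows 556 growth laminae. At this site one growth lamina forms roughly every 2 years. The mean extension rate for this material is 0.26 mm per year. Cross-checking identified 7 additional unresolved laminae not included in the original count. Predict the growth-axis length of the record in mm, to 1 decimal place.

True growth lamina count = 556 + 7 = 563.
563 growth laminae at 2 years each span 563 × 2 = 1126 years.
Length ≈ 0.26 × 1126 = 292.8 mm.

292.8 mm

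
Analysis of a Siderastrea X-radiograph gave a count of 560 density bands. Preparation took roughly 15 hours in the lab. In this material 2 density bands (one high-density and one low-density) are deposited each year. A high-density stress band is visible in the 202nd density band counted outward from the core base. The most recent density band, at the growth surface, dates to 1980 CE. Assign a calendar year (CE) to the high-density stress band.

1801 CE

Between density band 202 and the growth surface there are 560 − 202 = 358 density bands.
Dividing by 2 density bands per year: 358 / 2 = 179 years.
The density band at the growth surface is 1980 CE, so the high-density stress band dates to 1980 − 179 = 1801 CE.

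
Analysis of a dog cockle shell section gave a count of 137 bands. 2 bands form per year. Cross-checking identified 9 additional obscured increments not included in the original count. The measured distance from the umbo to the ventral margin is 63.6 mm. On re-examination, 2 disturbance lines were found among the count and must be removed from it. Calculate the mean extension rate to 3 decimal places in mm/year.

After corrections the count is 137 − 2 + 9 = 144 bands.
Dividing by 2 bands per year: 144 / 2 = 72 years.
Mean rate = 63.6 mm / 72 years ≈ 0.883 mm/year.

0.883 mm/year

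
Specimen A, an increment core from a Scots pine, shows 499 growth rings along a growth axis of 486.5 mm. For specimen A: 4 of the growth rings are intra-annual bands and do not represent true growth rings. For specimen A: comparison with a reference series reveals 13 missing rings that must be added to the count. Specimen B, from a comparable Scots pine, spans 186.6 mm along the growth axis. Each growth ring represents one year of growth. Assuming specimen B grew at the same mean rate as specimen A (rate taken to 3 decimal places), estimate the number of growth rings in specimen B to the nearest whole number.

Specimen A: true growth ring count = 499 − 4 + 13 = 508.
A: Mean rate = 486.5 mm / 508 years ≈ 0.958 mm/yr.
Specimen B: 186.6 mm / 0.958 mm per year = 194.78 years ≈ 195 growth rings.

195 growth rings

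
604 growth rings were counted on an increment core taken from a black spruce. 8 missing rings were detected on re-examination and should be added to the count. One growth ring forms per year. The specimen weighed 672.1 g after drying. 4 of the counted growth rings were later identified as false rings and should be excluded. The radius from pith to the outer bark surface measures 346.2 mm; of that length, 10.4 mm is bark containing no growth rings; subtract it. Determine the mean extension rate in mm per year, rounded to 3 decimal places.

0.552 mm per year

After corrections the count is 604 − 4 + 8 = 608 growth rings.
The growth record spans 346.2 − 10.4 = 335.8 mm.
335.8 mm over 608 years gives 335.8 / 608 ≈ 0.552 mm per year.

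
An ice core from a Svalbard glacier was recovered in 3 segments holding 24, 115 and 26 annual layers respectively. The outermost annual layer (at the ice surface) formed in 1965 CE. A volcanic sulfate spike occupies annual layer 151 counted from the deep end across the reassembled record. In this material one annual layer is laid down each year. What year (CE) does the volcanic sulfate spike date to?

Total annual layers = 24 + 115 + 26 = 165.
Between annual layer 151 and the ice surface there are 165 − 151 = 14 annual layers.
The annual layer at the ice surface is 1965 CE, so the volcanic sulfate spike dates to 1965 − 14 = 1951 CE.

1951 CE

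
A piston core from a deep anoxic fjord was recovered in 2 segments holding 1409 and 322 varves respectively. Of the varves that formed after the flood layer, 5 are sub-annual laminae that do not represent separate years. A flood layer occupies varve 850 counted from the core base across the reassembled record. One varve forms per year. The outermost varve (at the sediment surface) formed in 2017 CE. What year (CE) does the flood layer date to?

1141 CE

Total varves = 1409 + 322 = 1731.
The flood layer sits at varve 850 from the core base, so 1731 − 850 = 881 varves formed after it.
881 − 5 false = 876 true varves after the flood layer.
Counting back 876 years from 2017 CE places the flood layer in 2017 − 876 = 1141 CE.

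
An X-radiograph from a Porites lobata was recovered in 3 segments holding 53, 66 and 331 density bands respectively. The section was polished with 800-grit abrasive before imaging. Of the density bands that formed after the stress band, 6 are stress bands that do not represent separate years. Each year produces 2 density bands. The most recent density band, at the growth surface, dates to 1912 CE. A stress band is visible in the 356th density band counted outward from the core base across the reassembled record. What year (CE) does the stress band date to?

Total density bands = 53 + 66 + 331 = 450.
Between density band 356 and the growth surface there are 450 − 356 = 94 density bands.
94 − 6 false = 88 true density bands after the stress band.
88 density bands at 2 per year is 88 / 2 = 44 years.
The density band at the growth surface is 1912 CE, so the stress band dates to 1912 − 44 = 1868 CE.

1868 CE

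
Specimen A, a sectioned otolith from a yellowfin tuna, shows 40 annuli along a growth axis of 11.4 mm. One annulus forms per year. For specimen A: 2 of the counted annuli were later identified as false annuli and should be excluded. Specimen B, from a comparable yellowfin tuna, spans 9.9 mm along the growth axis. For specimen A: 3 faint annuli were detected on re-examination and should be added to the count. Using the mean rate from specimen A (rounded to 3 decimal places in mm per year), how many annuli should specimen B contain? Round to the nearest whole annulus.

Specimen A: true annulus count = 40 − 2 + 3 = 41.
A: 11.4 mm over 41 years gives 11.4 / 41 ≈ 0.278 mm/yr.
Specimen B: 9.9 mm / 0.278 mm per year = 35.61 years ≈ 36 annuli.

36 annuli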